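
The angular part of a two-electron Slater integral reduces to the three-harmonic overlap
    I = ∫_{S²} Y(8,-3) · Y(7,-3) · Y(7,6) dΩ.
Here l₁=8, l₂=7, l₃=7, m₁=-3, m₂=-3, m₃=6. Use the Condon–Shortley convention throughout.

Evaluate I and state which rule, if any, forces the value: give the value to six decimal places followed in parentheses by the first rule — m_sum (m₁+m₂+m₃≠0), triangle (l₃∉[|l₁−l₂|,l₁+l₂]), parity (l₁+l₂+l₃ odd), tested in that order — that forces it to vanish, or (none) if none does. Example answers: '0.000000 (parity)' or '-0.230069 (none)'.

m-sum 0 ✓  L=22 even ✓  1≤7≤15 ✓
Π(2lᵢ+1) = 17×15×15 = 3825
triangle coeff Δ(8,7,7) = 1/22086194130
Σ_t [1,7]: t=1:−1/18289152000 t=2:+1/248832000 t=3:−1/24883200 t=4:+1/11943936 t=5:−1/24883200 t=6:+1/248832000 t=7:−1/18289152000 = 11/975421440
(3j)²=1750/289731 [(8 7 7; 0 0 0)], sign=-1
Σ_t [3,4]: t=3:−1/3483648000 t=4:+1/2090188800 = 1/5225472000
(3j)²=32/7429 [(8 7 7; -3 -3 6)], sign=-1
⇒ 4πI² = 4200000/42204149
I = (+1)√(4200000/42204149/(4π)) = 0.08899019
No selection rule forces the value: the integral is nonzero (none).

0.088990 (none)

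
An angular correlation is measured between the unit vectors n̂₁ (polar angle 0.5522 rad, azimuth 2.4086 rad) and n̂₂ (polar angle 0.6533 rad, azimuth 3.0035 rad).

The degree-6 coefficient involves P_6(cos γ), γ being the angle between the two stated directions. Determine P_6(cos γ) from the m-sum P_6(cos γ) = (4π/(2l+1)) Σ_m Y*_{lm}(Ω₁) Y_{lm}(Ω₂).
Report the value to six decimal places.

0.076381

Addition theorem: P_6(cos γ) = (4π/13) Σ_m Y*_{lm}(Ω₁) Y_{lm}(Ω₂), m = −6…6:
  m=-6: (-0.003113+0.009571i) × (+0.016464+0.017950i) = -0.000223+0.000102i  (running Σ = -0.000223+0.000102i)
  m=-5: (+0.049012-0.028282i) × (-0.084986-0.070208i) = -0.006151-0.001037i  (running Σ = -0.006374-0.000936i)
  m=-4: (-0.184250-0.039199i) × (+0.246070+0.151671i) = -0.039393-0.037591i  (running Σ = -0.045767-0.038527i)
  m=-3: (+0.233949+0.322096i) × (-0.418510-0.184030i) = -0.038635-0.177854i  (running Σ = -0.084402-0.216381i)
  m=-2: (+0.049605-0.471550i) × (+0.320787+0.090920i) = +0.058786-0.146757i  (running Σ = -0.025616-0.363138i)
  m=-1: (-0.081041+0.072963i) × (+0.156716+0.021780i) = -0.014290+0.009669i  (running Σ = -0.039905-0.353469i)
  m=0: (-0.408107-0.000000i) × (-0.389180+0.000000i) = +0.158827+0.000000i  (running Σ = +0.118922-0.353469i)
  m=1: (+0.081041+0.072963i) × (-0.156716+0.021780i) = -0.014290-0.009669i  (running Σ = +0.104633-0.363138i)
  m=2: (+0.049605+0.471550i) × (+0.320787-0.090920i) = +0.058786+0.146757i  (running Σ = +0.163419-0.216381i)
  m=3: (-0.233949+0.322096i) × (+0.418510-0.184030i) = -0.038635+0.177854i  (running Σ = +0.124784-0.038527i)
  m=4: (-0.184250+0.039199i) × (+0.246070-0.151671i) = -0.039393+0.037591i  (running Σ = +0.085391-0.000936i)
  m=5: (-0.049012-0.028282i) × (+0.084986-0.070208i) = -0.006151+0.001037i  (running Σ = +0.079240+0.000102i)
  m=6: (-0.003113-0.009571i) × (+0.016464-0.017950i) = -0.000223-0.000102i  (running Σ = +0.079017+0.000000i)
Total Σ_m = +0.079017+0.000000i. Multiply by 0.966644: +0.076381+0.000000i. P_6(cos γ) = 0.076381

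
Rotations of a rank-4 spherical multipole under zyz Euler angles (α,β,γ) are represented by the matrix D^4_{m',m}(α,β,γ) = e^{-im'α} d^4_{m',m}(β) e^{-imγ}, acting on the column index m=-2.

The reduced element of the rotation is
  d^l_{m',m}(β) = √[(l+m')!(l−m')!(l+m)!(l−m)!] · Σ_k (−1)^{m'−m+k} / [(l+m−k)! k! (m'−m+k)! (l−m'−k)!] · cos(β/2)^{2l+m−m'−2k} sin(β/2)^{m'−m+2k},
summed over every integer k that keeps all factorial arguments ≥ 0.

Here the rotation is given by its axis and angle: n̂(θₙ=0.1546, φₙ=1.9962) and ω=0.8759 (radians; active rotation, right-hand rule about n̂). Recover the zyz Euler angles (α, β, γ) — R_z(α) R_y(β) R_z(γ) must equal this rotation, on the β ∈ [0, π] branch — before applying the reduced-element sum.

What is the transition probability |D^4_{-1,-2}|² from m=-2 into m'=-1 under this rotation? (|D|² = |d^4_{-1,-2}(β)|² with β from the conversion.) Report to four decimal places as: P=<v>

Axis–angle → zyz. n̂ = (sinθₙcosφₙ, sinθₙsinφₙ, cosθₙ) = (-0.063548, +0.140261, +0.988073), ω = 0.8759.
R = I cosω + sinω [n̂]ₓ + (1−cosω) n̂n̂ᵀ gives
  R = [+0.641758, -0.762165, +0.085152; +0.755753, +0.647382, +0.098662; -0.130322, +0.001037, +0.991471]
β = atan2(√(R₁₃²+R₂₃²), R₃₃) = 0.130698; α = atan2(R₂₃, R₁₃) mod 2π = 0.858763; γ = atan2(R₃₂, −R₃₁) mod 2π = 0.007956
D^4_{-1,-2}(0.8588,0.1307,0.0080) = e^{-i·-1·0.8588}·d^4_{-1,-2}(0.1307)·e^{-i·-2·0.0080}. Compute d first:
Half-angle: c=0.997866, s=0.065302. N=√(6·120·2·720)=1018.233765
The bounds max(0,m−m')=0 and min(l+m,l−m')=2 give 3 terms
  k=0: (−1)^1·1018.2338/(240)·0.9979^7·0.0653^1 = -0.272942
  k=1: (−1)^2·1018.2338/(48)·0.9979^5·0.0653^3 = +0.005845
  k=2: (−1)^3·1018.2338/(72)·0.9979^3·0.0653^5 = -0.000017
d^4_{-1,-2}(0.1307) = -0.272942 +0.005845 -0.000017 = -0.267114
|D^4_{-1,-2}|² = |d^4_{-1,-2}(β)|² = (-0.267114)² = 0.071350 (the z-rotation phases have unit modulus)

P=0.0713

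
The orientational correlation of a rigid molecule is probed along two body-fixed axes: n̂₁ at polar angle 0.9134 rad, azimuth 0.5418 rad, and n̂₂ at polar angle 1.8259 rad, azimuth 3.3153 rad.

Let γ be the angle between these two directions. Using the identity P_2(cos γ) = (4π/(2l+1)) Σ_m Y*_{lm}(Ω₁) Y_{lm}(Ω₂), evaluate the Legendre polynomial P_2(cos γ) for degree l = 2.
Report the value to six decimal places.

0.632371

Summing Y*_{l m}(θ₁,φ₁)·Y_{l m}(θ₂,φ₂) over m ∈ [−2, 2]; prefactor 4π/(2·2+1) = 2.513274:
  m=-2: (0.11331 + 0.21388j) × (0.34007 - 0.12314j) = 0.06487 + 0.05878j  (running Σ = 0.06487 + 0.05878j)
  m=-1: (0.32017 + 0.19270j) × (0.18580 - 0.03260j) = 0.06577 + 0.02537j  (running Σ = 0.13064 + 0.08415j)
  m=0: (0.03790 + 0.00000j) × (-0.25514 + 0.00000j) = -0.00967 + 0.00000j  (running Σ = 0.12097 + 0.08415j)
  m=1: (-0.32017 + 0.19270j) × (-0.18580 - 0.03260j) = 0.06577 - 0.02537j  (running Σ = 0.18674 + 0.05878j)
  m=2: (0.11331 - 0.21388j) × (0.34007 + 0.12314j) = 0.06487 - 0.05878j  (running Σ = 0.25161 + 0.00000j)
Total Σ_m = 0.25161 + 0.00000j. Multiply by 2.513274: 0.63237 + 0.00000j. P_2(cos γ) = 0.632371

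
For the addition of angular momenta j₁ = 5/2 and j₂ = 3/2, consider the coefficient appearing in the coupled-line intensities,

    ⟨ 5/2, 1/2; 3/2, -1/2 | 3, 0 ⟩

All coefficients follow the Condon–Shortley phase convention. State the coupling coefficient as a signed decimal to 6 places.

j₁+j₂−J=1  J+j₁−j₂=4  J−j₁+j₂=2  j₁+j₂+J+1=8
(j₁±m₁, j₂±m₂, J±M) = (3,2,1,2,3,3)
P² = 36/5
sum k=0..1:
  [0] +1/4 = 1/4
  [1] −1/12 = -1/12
S = 1/6
C² = P²·S² = 1/5 ; C = +0.447214

+0.447214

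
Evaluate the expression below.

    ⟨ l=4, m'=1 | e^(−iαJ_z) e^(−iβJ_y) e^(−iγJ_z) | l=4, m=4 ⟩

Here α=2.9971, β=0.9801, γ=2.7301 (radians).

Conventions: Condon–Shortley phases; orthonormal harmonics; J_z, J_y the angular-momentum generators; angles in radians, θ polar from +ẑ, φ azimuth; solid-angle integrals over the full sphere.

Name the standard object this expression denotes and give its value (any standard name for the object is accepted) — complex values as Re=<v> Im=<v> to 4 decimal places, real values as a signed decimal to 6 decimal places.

Wigner D-matrix element, Re=0.0909 Im=-0.4072

This is a Wigner D-matrix element — the rotation-matrix element ⟨l m'| R(α,β,γ) |l m⟩ in the angular-momentum basis.
D^4_{1,4}(2.9971,0.9801,2.7301) = e^{-i·1·2.9971}·d^4_{1,4}(0.9801)·e^{-i·4·2.7301}. Compute d first:
c=cos(0.980100/2)=0.882309, s=sin(0.980100/2)=0.470670; N=√[120·6·40320·1]=5387.986637
k: max(0,(4)−(1))=3 … min(4+(4),4−(1))=3
  k=3: (−1)^0·5387.9866/(720)·0.8823^5·0.4707^3 = +0.417203
d^4_{1,4}(0.9801) = +0.417203
D = (-0.989579-0.143990i)·(+0.417203)·(-0.075104+0.997176i) = +0.090911-0.407178i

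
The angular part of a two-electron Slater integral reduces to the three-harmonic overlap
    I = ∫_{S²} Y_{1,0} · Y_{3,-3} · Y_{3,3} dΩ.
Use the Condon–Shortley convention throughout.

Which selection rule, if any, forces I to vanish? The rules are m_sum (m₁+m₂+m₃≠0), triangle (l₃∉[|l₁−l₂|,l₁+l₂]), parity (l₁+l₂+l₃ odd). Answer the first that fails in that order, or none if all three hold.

parity

Σmᵢ = 0  ✓
l₃∈[|l₁−l₂|,l₁+l₂]=[2,4], have l₃=3  ✓
Σlᵢ = 7 ⇒ odd  ✗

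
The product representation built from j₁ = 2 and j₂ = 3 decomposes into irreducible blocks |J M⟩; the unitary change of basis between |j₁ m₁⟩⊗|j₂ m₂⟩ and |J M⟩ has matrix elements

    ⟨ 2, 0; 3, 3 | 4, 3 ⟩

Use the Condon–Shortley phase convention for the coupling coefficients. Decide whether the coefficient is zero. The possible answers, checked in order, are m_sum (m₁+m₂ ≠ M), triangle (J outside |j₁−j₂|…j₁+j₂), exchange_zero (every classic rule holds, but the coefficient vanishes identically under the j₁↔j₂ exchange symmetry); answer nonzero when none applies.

m-sum: m₁+m₂ = 0+3 = 3, M = 3  ✓
triangle: |j₁−j₂| = 1 ≤ J = 4 ≤ j₁+j₂ = 5  ✓
exchange: j₁≠j₂ or m₁≠m₂ — the exchange symmetry imposes no constraint here
value check: CG = −√(9/20) = -0.670820 ≠ 0

nonzero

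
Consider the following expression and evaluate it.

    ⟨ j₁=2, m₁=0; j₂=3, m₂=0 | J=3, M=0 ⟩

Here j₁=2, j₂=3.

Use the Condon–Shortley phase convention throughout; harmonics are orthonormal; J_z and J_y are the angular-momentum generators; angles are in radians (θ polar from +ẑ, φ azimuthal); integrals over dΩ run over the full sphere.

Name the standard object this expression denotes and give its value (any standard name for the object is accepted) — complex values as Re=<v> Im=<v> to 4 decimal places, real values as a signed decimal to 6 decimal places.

Clebsch–Gordan coefficient, −√(4/15) ≈ -0.516398

This is a Clebsch–Gordan (vector-coupling) coefficient.
triangle: 2!·2!·4!/9! = 96/362880
(j±m)!: 2!·2!·3!·3!·3!·3! = 5184
prefactor² = (2J+1)·Δ·N² = 48/5
  k=0: +1/(0!·2!·2!·3!·0!·1!) = 1/24
  k=1: −1/(1!·1!·1!·2!·1!·2!) = -1/4
  k=2: +1/(2!·0!·0!·1!·2!·3!) = 1/24
Σ = -1/6  ⇒  CG² = 48/5·(-1/6)² = 4/15
CG = −√(4/15) = -0.516398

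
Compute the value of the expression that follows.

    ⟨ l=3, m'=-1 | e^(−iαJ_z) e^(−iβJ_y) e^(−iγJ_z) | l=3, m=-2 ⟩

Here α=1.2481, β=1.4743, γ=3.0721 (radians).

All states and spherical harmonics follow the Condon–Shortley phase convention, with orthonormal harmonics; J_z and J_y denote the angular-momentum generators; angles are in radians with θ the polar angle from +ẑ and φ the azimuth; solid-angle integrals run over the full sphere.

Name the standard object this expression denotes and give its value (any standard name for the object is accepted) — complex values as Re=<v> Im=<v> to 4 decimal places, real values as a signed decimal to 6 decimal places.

This is a Wigner D-matrix element — the rotation-matrix element ⟨l m'| R(α,β,γ) |l m⟩ in the angular-momentum basis.
D^3_{-1,-2}(1.2481,1.4743,3.0721) = e^{-i·-1·1.2481}·d^3_{-1,-2}(1.4743)·e^{-i·-2·3.0721}. Compute d first:
With c≡cos(β/2)=0.740387 and s≡sin(β/2)=0.672181, N=[2·24·1·120]^{1/2}=75.894664
The bounds max(0,m−m')=0 and min(l+m,l−m')=1 give 2 terms
  k=0: (−1)^1·75.8947/(24)·0.7404^5·0.6722^1 = -0.472912
  k=1: (−1)^2·75.8947/(12)·0.7404^3·0.6722^3 = +0.779587
d^3_{-1,-2}(1.4743) = -0.472912 +0.779587 = +0.306675
D = (+0.317125+0.948384i)·(+0.306675)·(+0.990357-0.138538i) = +0.136610+0.274567i

Wigner D-matrix element, Re=0.1366 Im=0.2746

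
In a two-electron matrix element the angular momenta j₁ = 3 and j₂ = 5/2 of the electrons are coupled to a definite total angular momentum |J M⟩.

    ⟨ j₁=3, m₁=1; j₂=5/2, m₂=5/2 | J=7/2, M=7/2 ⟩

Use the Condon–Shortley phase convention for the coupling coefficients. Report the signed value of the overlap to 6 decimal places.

+0.471405  (= +√(2/9))

j₁+j₂−J=2  J+j₁−j₂=4  J−j₁+j₂=3  j₁+j₂+J+1=10
(j₁±m₁, j₂±m₂, J±M) = (4,2,5,0,7,0)
P² = 18432
sum k=2..2:
  [2] +1/288 = 1/288
S = 1/288
C² = P²·S² = 2/9 ; C = +0.471405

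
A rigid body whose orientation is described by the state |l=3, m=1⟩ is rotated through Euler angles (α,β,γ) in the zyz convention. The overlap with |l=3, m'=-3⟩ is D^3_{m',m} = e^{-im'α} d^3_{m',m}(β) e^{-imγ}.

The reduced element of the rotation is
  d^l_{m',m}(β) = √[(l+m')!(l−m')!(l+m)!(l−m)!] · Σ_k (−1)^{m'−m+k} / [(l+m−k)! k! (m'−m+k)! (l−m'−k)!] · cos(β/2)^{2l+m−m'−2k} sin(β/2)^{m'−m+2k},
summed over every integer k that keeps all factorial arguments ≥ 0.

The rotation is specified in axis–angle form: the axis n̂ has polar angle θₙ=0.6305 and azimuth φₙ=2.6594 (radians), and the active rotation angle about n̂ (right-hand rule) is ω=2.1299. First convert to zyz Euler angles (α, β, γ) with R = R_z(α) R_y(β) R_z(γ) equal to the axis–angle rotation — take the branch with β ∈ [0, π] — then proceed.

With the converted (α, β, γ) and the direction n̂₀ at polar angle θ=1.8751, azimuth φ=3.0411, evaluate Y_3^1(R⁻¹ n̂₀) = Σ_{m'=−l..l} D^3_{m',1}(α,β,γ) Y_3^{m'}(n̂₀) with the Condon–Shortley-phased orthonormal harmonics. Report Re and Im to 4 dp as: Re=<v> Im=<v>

Axis–angle → zyz. n̂ = (sinθₙcosφₙ, sinθₙsinφₙ, cosθₙ) = (-0.522329, +0.273387, +0.807733), ω = 2.1299.
R = I cosω + sinω [n̂]ₓ + (1−cosω) n̂n̂ᵀ gives
  R = [-0.112885, -0.903282, -0.413931; +0.466198, -0.416042, +0.780749; -0.877449, -0.104839, +0.468073]
β = atan2(√(R₁₃²+R₂₃²), R₃₃) = 1.083687; α = atan2(R₂₃, R₁₃) mod 2π = 2.058289; γ = atan2(R₃₂, −R₃₁) mod 2π = 6.164267
Need the full column D^3_{m',1} for m'=−3..3 at α=2.0583, β=1.0837, γ=6.1643.
cos(β/2)=0.856759, sin(β/2)=0.515716
d^3_{-3,1}: single k=4 term ⇒ +0.201098;  D = +0.201086+0.002132i
d^3_{-2,1}: k∈[3..4] ⇒ +0.545556 -0.098836 = +0.446720;  D = -0.205054-0.396878i
d^3_{-1,1}: k∈[2..4] ⇒ +0.859822 -0.415386 +0.018813 = +0.463250;  D = -0.264016+0.380652i
d^3_{0,1}: k∈[1..3] ⇒ +0.824700 -0.896440 +0.108269 = +0.036529;  D = +0.036271+0.004334i
d^3_{1,1}: k∈[0..2] ⇒ +0.395506 -1.146429 +0.311539 = -0.439384;  D = +0.158304+0.409876i
d^3_{2,1}: k∈[0..1] ⇒ -0.752844 +0.545556 = -0.207288;  D = +0.135859-0.156559i
d^3_{3,1}: single k=0 term ⇒ +0.555013;  D = +0.540745+0.125036i
Y_3^{m'}(θ=1.8751,φ=3.0411) and Σ D·Y over m':
  (+0.2011+0.0021i)·(-0.3460-0.1076i)  (-0.2051-0.3969i)·(-0.2731-0.0556i)  (-0.2640+0.3807i)·(+0.1691+0.0170i)  (+0.0363+0.0043i)·(+0.2853+0.0000i)  (+0.1583+0.4099i)·(-0.1691+0.0170i)  (+0.1359-0.1566i)·(-0.2731+0.0556i)  (+0.5407+0.1250i)·(+0.3460-0.1076i)
Y_3^1(R⁻¹ n̂) = +0.062190+0.127327i

Re=0.0622 Im=0.1273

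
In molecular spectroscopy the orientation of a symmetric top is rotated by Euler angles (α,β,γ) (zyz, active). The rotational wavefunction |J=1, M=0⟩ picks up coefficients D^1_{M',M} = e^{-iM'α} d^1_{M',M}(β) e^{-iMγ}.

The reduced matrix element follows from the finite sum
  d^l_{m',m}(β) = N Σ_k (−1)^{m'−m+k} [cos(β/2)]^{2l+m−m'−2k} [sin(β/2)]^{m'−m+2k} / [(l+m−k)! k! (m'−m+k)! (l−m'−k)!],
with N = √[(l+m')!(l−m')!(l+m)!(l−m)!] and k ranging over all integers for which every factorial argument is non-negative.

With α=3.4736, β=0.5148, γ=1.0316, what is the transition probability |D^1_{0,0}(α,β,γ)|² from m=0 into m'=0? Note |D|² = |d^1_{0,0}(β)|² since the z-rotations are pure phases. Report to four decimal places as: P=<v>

P=0.7576

D^1_{0,0}(3.4736,0.5148,1.0316) = e^{-i·0·3.4736}·d^1_{0,0}(0.5148)·e^{-i·0·1.0316}. Compute d first:
With c≡cos(β/2)=0.967055 and s≡sin(β/2)=0.254567, N=[1·1·1·1]^{1/2}=1.000000
k: max(0,(0)−(0))=0 … min(1+(0),1−(0))=1
  k=0: (−1)^0·1.0000/(1)·0.9671^2·0.2546^0 = +0.935196
  k=1: (−1)^1·1.0000/(1)·0.9671^0·0.2546^2 = -0.064804
d^1_{0,0}(0.5148) = +0.935196 -0.064804 = +0.870391
|D^1_{0,0}|² = |d^1_{0,0}(β)|² = (+0.870391)² = 0.757581 (the z-rotation phases have unit modulus)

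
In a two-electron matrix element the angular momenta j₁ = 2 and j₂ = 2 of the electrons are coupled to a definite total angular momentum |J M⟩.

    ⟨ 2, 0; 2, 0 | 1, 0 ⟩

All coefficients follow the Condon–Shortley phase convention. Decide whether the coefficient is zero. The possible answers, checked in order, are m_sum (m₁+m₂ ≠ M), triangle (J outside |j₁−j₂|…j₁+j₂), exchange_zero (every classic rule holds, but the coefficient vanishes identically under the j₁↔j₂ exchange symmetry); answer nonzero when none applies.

exchange_zero

m-sum: m₁+m₂ = 0+0 = 0, M = 0  ✓
triangle: |j₁−j₂| = 0 ≤ J = 1 ≤ j₁+j₂ = 4  ✓
exchange: j₁=j₂ and m₁=m₂, and (−1)^(j₁+j₂−J) = (−1)^3 = −1 forces ⟨j₁m₁;j₂m₂|JM⟩ = −⟨j₂m₂;j₁m₁|JM⟩ = −⟨j₁m₁;j₂m₂|JM⟩ ⇒ the coefficient vanishes identically
Racah sum check: Σ_k collapses to 0 ⇒ CG = 0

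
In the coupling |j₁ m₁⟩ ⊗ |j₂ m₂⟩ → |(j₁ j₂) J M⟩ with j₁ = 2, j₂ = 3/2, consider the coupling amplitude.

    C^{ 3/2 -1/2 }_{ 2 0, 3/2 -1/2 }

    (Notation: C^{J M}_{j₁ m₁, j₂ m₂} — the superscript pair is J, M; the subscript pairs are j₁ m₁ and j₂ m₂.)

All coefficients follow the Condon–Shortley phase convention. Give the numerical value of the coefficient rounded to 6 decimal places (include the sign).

-0.447214  (= −√(1/5))

triangle: 2!×2!×1!/6! = 4/720
(j±m)!: 2!×2!×1!×2!×1!×2! = 16
prefactor² = (2J+1)×Δ×N² = 16/45
  k=0: +1/(0!×2!×2!×1!×0!×0!) = 1/4
  k=1: −1/(1!×1!×1!×0!×1!×1!) = -1
Σ = -3/4  ⇒  CG² = 16/45×(-3/4)² = 1/5
CG = −√(1/5) = -0.447214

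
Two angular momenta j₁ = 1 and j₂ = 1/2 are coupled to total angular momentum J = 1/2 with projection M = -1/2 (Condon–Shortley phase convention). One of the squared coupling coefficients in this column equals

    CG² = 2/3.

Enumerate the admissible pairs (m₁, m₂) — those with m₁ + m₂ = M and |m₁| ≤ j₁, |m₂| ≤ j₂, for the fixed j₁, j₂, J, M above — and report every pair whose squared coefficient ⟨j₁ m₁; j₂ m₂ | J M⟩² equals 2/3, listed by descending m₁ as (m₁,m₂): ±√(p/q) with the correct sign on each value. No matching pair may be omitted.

Admissible pairs with m₁+m₂ = M = -1/2: (-1,1/2), (0,-1/2)
  (m₁,m₂)=(0,-1/2): CG² = 1/3, CG = +√(1/3)
  (m₁,m₂)=(-1,1/2): CG² = 2/3, CG = −√(2/3)   ← matches the target
Pairs with CG² = 2/3: (-1,1/2): −√(2/3)

(-1,1/2): −√(2/3)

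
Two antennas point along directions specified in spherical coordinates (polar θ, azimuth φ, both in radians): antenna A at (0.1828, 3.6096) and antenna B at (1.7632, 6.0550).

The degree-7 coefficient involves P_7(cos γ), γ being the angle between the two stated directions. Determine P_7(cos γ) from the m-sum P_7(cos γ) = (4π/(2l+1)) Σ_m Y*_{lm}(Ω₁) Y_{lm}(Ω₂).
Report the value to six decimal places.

Expand P_7 via completeness: Σ_{m} conj(Y_{7,m}) at Ω₁ times Y_{7,m} at Ω₂ —
  m=-7: Y*=(0.000003, 0.000000)  Y=(-0.011630, 0.438764)  product (-0.000000, 0.000001)
  m=-6: Y*=(-0.000063, 0.000022)  Y=(-0.064090, -0.313454)  product (0.000011, 0.000018)
  m=-5: Y*=(0.000586, -0.000605)  Y=(-0.073096, -0.159437)  product (-0.000139, -0.000049)
  m=-4: Y*=(-0.002238, 0.007202)  Y=(0.201114, 0.260176)  product (-0.002324, 0.000866)
  m=-3: Y*=(-0.008041, -0.047767)  Y=(0.063051, 0.051463)  product (0.001951, -0.003426)
  m=-2: Y*=(0.127650, 0.173329)  Y=(-0.288989, -0.141875)  product (-0.012298, -0.068201)
  m=-1: Y*=(-0.524081, -0.264903)  Y=(-0.043030, -0.009993)  product (0.019904, 0.016636)
  m=+0: Y*=(0.637582, -0.000000)  Y=(0.318436, 0.000000)  product (0.203029, 0.000000)
  m=+1: Y*=(0.524081, -0.264903)  Y=(0.043030, -0.009993)  product (0.019904, -0.016636)
  m=+2: Y*=(0.127650, -0.173329)  Y=(-0.288989, 0.141875)  product (-0.012298, 0.068201)
  m=+3: Y*=(0.008041, -0.047767)  Y=(-0.063051, 0.051463)  product (0.001951, 0.003426)
  m=+4: Y*=(-0.002238, -0.007202)  Y=(0.201114, -0.260176)  product (-0.002324, -0.000866)
  m=+5: Y*=(-0.000586, -0.000605)  Y=(0.073096, -0.159437)  product (-0.000139, 0.000049)
  m=+6: Y*=(-0.000063, -0.000022)  Y=(-0.064090, 0.313454)  product (0.000011, -0.000018)
  m=+7: Y*=(-0.000003, 0.000000)  Y=(0.011630, 0.438764)  product (-0.000000, -0.000001)
Σ over m = (0.217238, -0.000000); ×(4π/15) → (0.181993, -0.000000). Real part: 0.181993

0.181993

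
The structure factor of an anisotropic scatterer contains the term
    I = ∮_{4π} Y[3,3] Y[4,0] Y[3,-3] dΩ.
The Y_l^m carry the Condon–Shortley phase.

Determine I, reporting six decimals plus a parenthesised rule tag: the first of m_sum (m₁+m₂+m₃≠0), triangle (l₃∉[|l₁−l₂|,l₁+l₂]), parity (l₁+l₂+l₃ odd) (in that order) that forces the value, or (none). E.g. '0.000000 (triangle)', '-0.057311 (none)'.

-0.076935 (none)

m-sum 0 ✓  L=10 even ✓  1≤3≤7 ✓
Π(2lᵢ+1) = 7×9×7 = 441
triangle coeff Δ(3,4,3) = 1/34650
Σ_t [1,3]: t=1:−1/72 t=2:+1/16 t=3:−1/72 = 5/144
(3j)²=2/77 [(3 4 3; 0 0 0)], sign=-1
Σ_t [0,0]: t=0:+1/1152 = 1/1152
(3j)²=1/154 [(3 4 3; 3 0 -3)], sign=+1
⇒ 4πI² = 9/121
I = (-1)√(9/121/(4π)) = -0.07693494
No selection rule forces the value: the integral is nonzero (none).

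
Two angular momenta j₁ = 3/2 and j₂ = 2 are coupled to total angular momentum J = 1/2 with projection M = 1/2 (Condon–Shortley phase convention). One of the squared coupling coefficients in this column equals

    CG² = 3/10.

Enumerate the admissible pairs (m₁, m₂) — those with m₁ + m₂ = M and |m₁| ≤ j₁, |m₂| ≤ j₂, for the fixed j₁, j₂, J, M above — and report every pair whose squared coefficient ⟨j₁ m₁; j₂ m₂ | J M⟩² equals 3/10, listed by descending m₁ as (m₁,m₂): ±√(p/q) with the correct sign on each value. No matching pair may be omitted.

Admissible pairs with m₁+m₂ = M = 1/2: (-3/2,2), (-1/2,1), (1/2,0), (3/2,-1)
  (m₁,m₂)=(3/2,-1): CG² = 1/10, CG = +√(1/10)
  (m₁,m₂)=(1/2,0): CG² = 1/5, CG = −√(1/5)
  (m₁,m₂)=(-1/2,1): CG² = 3/10, CG = +√(3/10)   ← matches the target
  (m₁,m₂)=(-3/2,2): CG² = 2/5, CG = −√(2/5)
Pairs with CG² = 3/10: (-1/2,1): +√(3/10)

(-1/2,1): +√(3/10)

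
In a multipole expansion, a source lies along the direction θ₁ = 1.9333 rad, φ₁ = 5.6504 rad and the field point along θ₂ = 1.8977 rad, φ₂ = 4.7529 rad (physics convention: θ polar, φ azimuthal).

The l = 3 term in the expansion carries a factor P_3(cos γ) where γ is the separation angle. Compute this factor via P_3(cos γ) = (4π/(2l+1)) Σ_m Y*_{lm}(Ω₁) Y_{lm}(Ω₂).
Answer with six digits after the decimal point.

-0.260413

Summing Y*_{l m}(θ₁,φ₁)·Y_{l m}(θ₂,φ₂) over m ∈ [−3, 3]; prefactor 4π/(2·3+1) = 1.795196:
  m=-3: Y*=-0.10973 - 0.32292j  Y=-0.04296 - 0.35177j  product -0.10888 + 0.05247j
  m=-2: Y*=-0.09521 + 0.30219j  Y=0.29337 - 0.02382j  product -0.02073 + 0.09092j
  m=-1: Y*=-0.09046 + 0.06634j  Y=-0.00600 - 0.14815j  product 0.01037 + 0.01300j
  m=+0: Y*=0.31380 + 0.00000j  Y=0.29771 + 0.00000j  product 0.09342 + 0.00000j
  m=+1: Y*=0.09046 + 0.06634j  Y=0.00600 - 0.14815j  product 0.01037 - 0.01300j
  m=+2: Y*=-0.09521 - 0.30219j  Y=0.29337 + 0.02382j  product -0.02073 - 0.09092j
  m=+3: Y*=0.10973 - 0.32292j  Y=0.04296 - 0.35177j  product -0.10888 - 0.05247j
Σ over m = -0.14506 + 0.00000j; ×(4π/7) → -0.26041 + 0.00000j. Real part: -0.260413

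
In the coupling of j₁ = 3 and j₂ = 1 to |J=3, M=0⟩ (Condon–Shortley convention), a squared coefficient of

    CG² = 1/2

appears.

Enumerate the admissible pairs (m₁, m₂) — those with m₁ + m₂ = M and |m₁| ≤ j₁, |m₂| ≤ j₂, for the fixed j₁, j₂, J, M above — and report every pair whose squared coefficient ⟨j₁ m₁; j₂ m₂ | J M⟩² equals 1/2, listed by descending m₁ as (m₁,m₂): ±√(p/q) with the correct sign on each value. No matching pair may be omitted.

Admissible pairs with m₁+m₂ = M = 0: (-1,1), (0,0), (1,-1)
  (m₁,m₂)=(1,-1): CG² = 1/2, CG = +√(1/2)   ← matches the target
  (m₁,m₂)=(0,0): CG² = 0/1, CG = 0
  (m₁,m₂)=(-1,1): CG² = 1/2, CG = −√(1/2)   ← matches the target
Pairs with CG² = 1/2: (1,-1): +√(1/2); (-1,1): −√(1/2)

(1,-1): +√(1/2); (-1,1): −√(1/2)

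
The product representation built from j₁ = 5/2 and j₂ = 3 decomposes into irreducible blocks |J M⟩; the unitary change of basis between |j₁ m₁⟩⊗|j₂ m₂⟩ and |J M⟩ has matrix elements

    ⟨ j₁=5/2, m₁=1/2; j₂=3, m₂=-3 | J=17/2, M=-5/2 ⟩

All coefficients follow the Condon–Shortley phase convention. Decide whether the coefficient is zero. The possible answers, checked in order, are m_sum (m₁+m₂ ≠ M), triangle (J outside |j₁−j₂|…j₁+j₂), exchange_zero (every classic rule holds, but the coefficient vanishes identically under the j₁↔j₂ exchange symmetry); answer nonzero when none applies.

triangle

m-sum: m₁+m₂ = 1/2+(-3) = -5/2, M = -5/2  ✓
triangle: need |j₁−j₂| ≤ J ≤ j₁+j₂, i.e. J ∈ [1/2, 11/2]; J = 17/2 is outside ✗ ⇒ coefficient is 0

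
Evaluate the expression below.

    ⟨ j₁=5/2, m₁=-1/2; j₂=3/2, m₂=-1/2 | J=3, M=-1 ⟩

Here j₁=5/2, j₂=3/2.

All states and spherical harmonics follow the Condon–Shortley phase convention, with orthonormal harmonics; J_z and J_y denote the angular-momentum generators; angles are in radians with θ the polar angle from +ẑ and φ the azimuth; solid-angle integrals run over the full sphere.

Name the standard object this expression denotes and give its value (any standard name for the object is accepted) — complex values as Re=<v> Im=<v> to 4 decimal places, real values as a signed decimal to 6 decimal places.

Clebsch–Gordan coefficient, +√(1/60) ≈ +0.129099

This is a Clebsch–Gordan (vector-coupling) coefficient.
triangle: 1!×4!×2!/8! = 48/40320
(j±m)!: 2!×3!×1!×2!×2!×4! = 1152
prefactor² = (2J+1)×Δ×N² = 48/5
  k=0: +1/(0!×1!×3!×1!×1!×1!) = 1/6
  k=1: −1/(1!×0!×2!×0!×2!×2!) = -1/8
Σ = 1/24  ⇒  CG² = 48/5×(1/24)² = 1/60
CG = +√(1/60) = +0.129099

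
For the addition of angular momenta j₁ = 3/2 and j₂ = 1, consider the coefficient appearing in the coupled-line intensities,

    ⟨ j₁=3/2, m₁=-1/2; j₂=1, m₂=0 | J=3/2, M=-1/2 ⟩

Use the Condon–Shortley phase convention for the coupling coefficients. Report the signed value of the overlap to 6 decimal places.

−√(1/15) = -0.258199

triangle: 1!*2!*1!/5! = 2/120
(j±m)!: 1!*2!*1!*1!*1!*2! = 4
prefactor² = (2J+1)*Δ*N² = 4/15
  k=0: +1/(0!*1!*2!*1!*0!*0!) = 1/2
  k=1: −1/(1!*0!*1!*0!*1!*1!) = -1
Σ = -1/2  ⇒  CG² = 4/15*(-1/2)² = 1/15
CG = −√(1/15) = -0.258199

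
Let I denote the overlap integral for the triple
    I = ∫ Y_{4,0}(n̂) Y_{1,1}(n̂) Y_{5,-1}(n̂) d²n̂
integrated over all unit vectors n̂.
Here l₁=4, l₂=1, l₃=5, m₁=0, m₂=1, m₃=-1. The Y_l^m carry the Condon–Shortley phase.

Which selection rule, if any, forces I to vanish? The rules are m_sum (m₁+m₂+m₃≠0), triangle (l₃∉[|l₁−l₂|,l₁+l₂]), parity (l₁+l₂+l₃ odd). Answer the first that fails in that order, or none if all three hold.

m₁+m₂+m₃ = 0 + 1 − 1 = 0  ✓
triangle: |4−1|=3 ≤ l₃=5 ≤ 4+1=5  ✓
parity: l₁+l₂+l₃ = 10 is even  ✓

none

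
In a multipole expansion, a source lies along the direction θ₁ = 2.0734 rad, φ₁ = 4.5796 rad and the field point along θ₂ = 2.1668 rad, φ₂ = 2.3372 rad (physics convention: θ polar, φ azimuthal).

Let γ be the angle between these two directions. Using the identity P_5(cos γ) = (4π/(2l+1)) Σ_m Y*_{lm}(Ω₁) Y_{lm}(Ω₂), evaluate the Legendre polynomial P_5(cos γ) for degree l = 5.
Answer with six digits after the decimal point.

Addition theorem: P_5(cos γ) = (4π/11) Σ_m Y*_{lm}(Ω₁) Y_{lm}(Ω₂), m = −5…5:
  m=-5: (-0.14782 - 0.18892j) × (0.11475 + 0.13891j) = 0.00928 - 0.04221j  (running Σ = 0.00928 - 0.04221j)
  m=-4: (-0.35952 + 0.21121j) × (0.38536 + 0.02934j) = -0.14474 + 0.07084j  (running Σ = -0.13546 + 0.02863j)
  m=-3: (0.09829 + 0.23355j) × (0.26864 - 0.23964j) = 0.08238 + 0.03919j  (running Σ = -0.05308 + 0.06782j)
  m=-2: (-0.18383 + 0.05000j) × (-0.00135 + 0.03561j) = -0.00153 - 0.00661j  (running Σ = -0.05461 + 0.06120j)
  m=-1: (0.04154 + 0.31100j) × (0.24383 + 0.25327j) = -0.06864 + 0.08635j  (running Σ = -0.12325 + 0.14755j)
  m=0: (-0.12107 + 0.00000j) × (0.05265 + 0.00000j) = -0.00637 + 0.00000j  (running Σ = -0.12962 + 0.14755j)
  m=1: (-0.04154 + 0.31100j) × (-0.24383 + 0.25327j) = -0.06864 - 0.08635j  (running Σ = -0.19826 + 0.06120j)
  m=2: (-0.18383 - 0.05000j) × (-0.00135 - 0.03561j) = -0.00153 + 0.00661j  (running Σ = -0.19979 + 0.06782j)
  m=3: (-0.09829 + 0.23355j) × (-0.26864 - 0.23964j) = 0.08238 - 0.03919j  (running Σ = -0.11742 + 0.02863j)
  m=4: (-0.35952 - 0.21121j) × (0.38536 - 0.02934j) = -0.14474 - 0.07084j  (running Σ = -0.26216 - 0.04221j)
  m=5: (0.14782 - 0.18892j) × (-0.11475 + 0.13891j) = 0.00928 + 0.04221j  (running Σ = -0.25288 - 0.00000j)
Σ over m = -0.25288 - 0.00000j; ×(4π/11) → -0.28888 - 0.00000j. Real part: -0.288884

-0.288884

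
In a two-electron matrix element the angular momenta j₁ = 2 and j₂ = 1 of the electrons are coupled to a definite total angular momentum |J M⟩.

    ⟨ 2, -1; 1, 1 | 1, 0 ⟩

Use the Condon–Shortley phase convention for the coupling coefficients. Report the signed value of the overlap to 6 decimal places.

triangle: 2!*2!*0!/5! = 4/120
(j±m)!: 1!*3!*2!*0!*1!*1! = 12
prefactor² = (2J+1)*Δ*N² = 6/5
  k=2: +1/(2!*0!*1!*0!*1!*0!) = 1/2
Σ = 1/2  ⇒  CG² = 6/5*(1/2)² = 3/10
CG = +√(3/10) = +0.547723

+0.547723  (= +√(3/10))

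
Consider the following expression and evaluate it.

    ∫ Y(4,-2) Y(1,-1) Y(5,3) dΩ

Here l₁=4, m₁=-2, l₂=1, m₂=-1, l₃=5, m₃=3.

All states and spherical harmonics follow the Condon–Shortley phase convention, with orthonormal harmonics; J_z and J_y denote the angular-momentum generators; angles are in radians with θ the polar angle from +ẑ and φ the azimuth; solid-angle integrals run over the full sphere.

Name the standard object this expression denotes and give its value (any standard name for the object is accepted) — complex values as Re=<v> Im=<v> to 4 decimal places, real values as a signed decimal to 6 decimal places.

Gaunt coefficient, -0.259847

This is a Gaunt coefficient — the integral of a triple product of spherical harmonics over the sphere.
m-sum 0 ✓  L=10 even ✓  3≤5≤5 ✓
Π(2lᵢ+1) = 9×3×11 = 297
triangle coeff Δ(4,1,5) = 1/495
Σ_t [0,0]: t=0:+1/576 = 1/576
(3j)²=5/99 [(4 1 5; 0 0 0)], sign=-1
Σ_t [0,0]: t=0:+1/2880 = 1/2880
(3j)²=28/495 [(4 1 5; -2 -1 3)], sign=+1
⇒ 4πI² = 28/33
I = (-1)√(28/33/(4π)) = -0.25984664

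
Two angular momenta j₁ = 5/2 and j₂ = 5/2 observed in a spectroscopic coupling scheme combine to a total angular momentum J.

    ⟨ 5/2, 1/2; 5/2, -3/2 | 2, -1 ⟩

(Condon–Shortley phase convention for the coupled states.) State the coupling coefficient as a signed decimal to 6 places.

−√(1/7) = -0.377964

j₁+j₂−J=3  J+j₁−j₂=2  J−j₁+j₂=2  j₁+j₂+J+1=8
(j₁±m₁, j₂±m₂, J±M) = (3,2,1,4,1,3)
P² = 36/7
sum k=0..1:
  [0] +1/12 = 1/12
  [1] −1/4 = -1/4
S = -1/6
C² = P²·S² = 1/7 ; C = -0.377964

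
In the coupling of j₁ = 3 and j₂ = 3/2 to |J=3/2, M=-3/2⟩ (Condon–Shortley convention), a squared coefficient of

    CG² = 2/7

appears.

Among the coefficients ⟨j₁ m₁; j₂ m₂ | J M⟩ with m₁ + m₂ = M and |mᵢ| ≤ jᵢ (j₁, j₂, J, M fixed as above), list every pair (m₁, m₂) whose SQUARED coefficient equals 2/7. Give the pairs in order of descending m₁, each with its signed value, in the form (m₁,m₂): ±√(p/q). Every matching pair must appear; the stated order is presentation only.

(-2,1/2): +√(2/7)

Admissible pairs with m₁+m₂ = M = -3/2: (-3,3/2), (-2,1/2), (-1,-1/2), (0,-3/2)
  (m₁,m₂)=(0,-3/2): CG² = 1/35, CG = +√(1/35)
  (m₁,m₂)=(-1,-1/2): CG² = 4/35, CG = −√(4/35)
  (m₁,m₂)=(-2,1/2): CG² = 2/7, CG = +√(2/7)   ← matches the target
  (m₁,m₂)=(-3,3/2): CG² = 4/7, CG = −√(4/7)
Pairs with CG² = 2/7: (-2,1/2): +√(2/7)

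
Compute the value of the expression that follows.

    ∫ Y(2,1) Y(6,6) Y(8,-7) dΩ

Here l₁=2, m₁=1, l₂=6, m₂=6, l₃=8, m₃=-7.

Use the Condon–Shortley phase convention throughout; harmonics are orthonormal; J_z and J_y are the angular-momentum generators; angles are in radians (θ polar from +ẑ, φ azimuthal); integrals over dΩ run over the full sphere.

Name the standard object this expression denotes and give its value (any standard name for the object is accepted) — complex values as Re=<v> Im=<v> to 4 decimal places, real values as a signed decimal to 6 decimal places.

Gaunt coefficient, -0.181017

This is a Gaunt coefficient — the integral of a triple product of spherical harmonics over the sphere.
m-sum 0 ✓  L=16 even ✓  4≤8≤8 ✓
Π(2lᵢ+1) = 5×13×17 = 1105
triangle coeff Δ(2,6,8) = 1/30940
Σ_t [0,0]: t=0:+1/2073600 = 1/2073600
(3j)²=28/1105 [(2 6 8; 0 0 0)], sign=+1
Σ_t [0,0]: t=0:+1/2874009600 = 1/2874009600
(3j)²=1/68 [(2 6 8; 1 6 -7)], sign=-1
⇒ 4πI² = 7/17
I = (-1)√(7/17/(4π)) = -0.18101711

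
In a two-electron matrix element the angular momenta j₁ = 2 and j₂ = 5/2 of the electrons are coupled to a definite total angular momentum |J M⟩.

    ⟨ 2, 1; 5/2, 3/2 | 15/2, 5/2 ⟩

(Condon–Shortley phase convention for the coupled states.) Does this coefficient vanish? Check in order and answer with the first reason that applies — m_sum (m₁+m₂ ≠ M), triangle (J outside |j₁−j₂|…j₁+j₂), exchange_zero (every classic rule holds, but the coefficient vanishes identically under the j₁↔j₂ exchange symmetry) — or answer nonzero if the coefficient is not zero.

m-sum: m₁+m₂ = 1+3/2 = 5/2, M = 5/2  ✓
triangle: need |j₁−j₂| ≤ J ≤ j₁+j₂, i.e. J ∈ [1/2, 9/2]; J = 15/2 is outside ✗ ⇒ coefficient is 0

triangle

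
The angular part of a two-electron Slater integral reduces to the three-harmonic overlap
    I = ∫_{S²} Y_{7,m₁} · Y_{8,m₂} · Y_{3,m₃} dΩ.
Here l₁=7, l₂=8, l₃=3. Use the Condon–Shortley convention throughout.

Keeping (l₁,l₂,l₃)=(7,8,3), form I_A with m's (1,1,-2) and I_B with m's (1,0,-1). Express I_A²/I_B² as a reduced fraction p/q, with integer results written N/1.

1280/9

Same 7,8,3: normalisation and zero-m 3j drop out of the ratio.
A: Δ: 12! 2! 4! / 19! → 1/5290740; sum: t=5:−1/14515200 t=6:+1/6220800 = 1/10886400; 3j²(7 8 3; 1 1 -2) = Δ·Π!·Σ² = 128/12597  (sign -1)
B: Δ: 12! 2! 4! / 19! → 1/5290740; sum: t=4:+1/46448640 t=5:−1/3628800 t=6:+1/4147200 = -1/77414400; 3j²(7 8 3; 1 0 -1) = Δ·Π!·Σ² = 3/41990  (sign -1)
I_A²/I_B² = (128/12597)/(3/41990) = 1280/9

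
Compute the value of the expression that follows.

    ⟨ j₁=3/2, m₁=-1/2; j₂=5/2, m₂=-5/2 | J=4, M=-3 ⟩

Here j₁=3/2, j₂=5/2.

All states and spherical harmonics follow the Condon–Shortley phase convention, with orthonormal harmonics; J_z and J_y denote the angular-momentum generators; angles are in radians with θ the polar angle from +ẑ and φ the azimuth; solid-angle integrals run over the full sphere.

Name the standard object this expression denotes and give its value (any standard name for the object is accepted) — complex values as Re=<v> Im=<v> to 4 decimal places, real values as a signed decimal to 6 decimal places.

Clebsch–Gordan coefficient, +√(3/8) ≈ +0.612372

This is a Clebsch–Gordan (vector-coupling) coefficient.
triangle: 0!·3!·5!/9! = 720/362880
(j±m)!: 1!·2!·0!·5!·1!·7! = 1209600
prefactor² = (2J+1)·Δ·N² = 21600
  k=0: +1/(0!·0!·2!·0!·1!·5!) = 1/240
Σ = 1/240  ⇒  CG² = 21600·(1/240)² = 3/8
CG = +√(3/8) = +0.612372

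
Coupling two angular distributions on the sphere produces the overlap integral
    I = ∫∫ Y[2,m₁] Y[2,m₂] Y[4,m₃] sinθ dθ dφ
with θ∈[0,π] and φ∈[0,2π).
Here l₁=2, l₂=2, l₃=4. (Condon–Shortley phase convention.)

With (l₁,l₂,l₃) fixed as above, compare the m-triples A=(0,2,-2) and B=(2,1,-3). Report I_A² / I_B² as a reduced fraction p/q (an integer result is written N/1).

l's match ⇒ only the (l;m) 3-j factors differ between A and B.
A: triangle coeff Δ(2,2,4) = 1/630; Σ_t [0,0]: t=0:+1/96 = 1/96; (3j)²=1/42 [(2 2 4; 0 2 -2)], sign=+1
B: triangle coeff Δ(2,2,4) = 1/630; Σ_t [0,0]: t=0:+1/144 = 1/144; (3j)²=1/18 [(2 2 4; 2 1 -3)], sign=-1
I_A²/I_B² = (1/42)/(1/18) = 3/7

3/7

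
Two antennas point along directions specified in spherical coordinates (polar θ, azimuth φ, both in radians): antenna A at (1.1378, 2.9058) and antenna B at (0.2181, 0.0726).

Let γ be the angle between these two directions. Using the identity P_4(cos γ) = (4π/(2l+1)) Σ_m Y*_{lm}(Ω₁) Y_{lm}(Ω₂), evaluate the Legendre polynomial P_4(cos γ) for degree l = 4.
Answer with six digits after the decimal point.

0.200056

Summing Y*_{l m}(θ₁,φ₁)·Y_{l m}(θ₂,φ₂) over m ∈ [−4, 4]; prefactor 4π/(2·4+1) = 1.396263:
  m=-4: Y*=+0.176418-0.243173i  Y=+0.000929-0.000278i  product +0.000096-0.000275i
  m=-3: Y*=-0.298549+0.255253i  Y=+0.012087-0.002675i  product -0.002926+0.003884i
  m=-2: Y*=+0.057065-0.029101i  Y=+0.087903-0.012854i  product +0.004642-0.003292i
  m=-1: Y*=+0.309680-0.074404i  Y=+0.366038-0.026621i  product +0.111374-0.035479i
  m=+0: Y*=-0.126611-0.000000i  Y=+0.656293+0.000000i  product -0.083094-0.000000i
  m=+1: Y*=-0.309680-0.074404i  Y=-0.366038-0.026621i  product +0.111374+0.035479i
  m=+2: Y*=+0.057065+0.029101i  Y=+0.087903+0.012854i  product +0.004642+0.003292i
  m=+3: Y*=+0.298549+0.255253i  Y=-0.012087-0.002675i  product -0.002926-0.003884i
  m=+4: Y*=+0.176418+0.243173i  Y=+0.000929+0.000278i  product +0.000096+0.000275i
Accumulated sum +0.143280-0.000000i; after 4π/(2l+1) scaling, +0.200056-0.000000i ⇒ P_4 = 0.200056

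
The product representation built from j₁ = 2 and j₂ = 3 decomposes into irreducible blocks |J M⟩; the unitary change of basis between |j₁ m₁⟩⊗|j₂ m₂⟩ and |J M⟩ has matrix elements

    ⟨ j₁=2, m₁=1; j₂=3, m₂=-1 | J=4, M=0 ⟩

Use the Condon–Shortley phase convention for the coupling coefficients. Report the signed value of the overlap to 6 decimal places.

+0.597614  (= +√(5/14))

triangle: 1!×3!×5!/10! = 720/3628800
(j±m)!: 3!×1!×2!×4!×4!×4! = 165888
prefactor² = (2J+1)×Δ×N² = 10368/35
  k=0: +1/(0!×1!×1!×2!×2!×3!) = 1/24
  k=1: −1/(1!×0!×0!×1!×3!×4!) = -1/144
Σ = 5/144  ⇒  CG² = 10368/35×(5/144)² = 5/14
CG = +√(5/14) = +0.597614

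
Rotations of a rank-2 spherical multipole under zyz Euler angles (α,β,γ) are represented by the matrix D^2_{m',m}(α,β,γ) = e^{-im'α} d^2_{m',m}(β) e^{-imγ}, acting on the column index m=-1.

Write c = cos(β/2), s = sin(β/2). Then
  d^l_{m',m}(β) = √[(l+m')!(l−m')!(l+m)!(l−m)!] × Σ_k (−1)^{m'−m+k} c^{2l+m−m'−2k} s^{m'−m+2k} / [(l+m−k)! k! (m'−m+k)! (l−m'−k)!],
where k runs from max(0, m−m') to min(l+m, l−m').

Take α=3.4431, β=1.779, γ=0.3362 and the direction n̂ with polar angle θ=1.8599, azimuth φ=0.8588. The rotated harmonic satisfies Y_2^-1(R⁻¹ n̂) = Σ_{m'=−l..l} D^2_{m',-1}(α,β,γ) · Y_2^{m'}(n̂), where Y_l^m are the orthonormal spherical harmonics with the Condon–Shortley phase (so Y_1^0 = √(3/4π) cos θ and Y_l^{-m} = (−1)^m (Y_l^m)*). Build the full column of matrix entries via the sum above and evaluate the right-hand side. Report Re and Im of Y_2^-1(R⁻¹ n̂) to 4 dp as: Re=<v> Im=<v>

Need the full column D^2_{m',-1} for m'=−2..2 at α=3.4431, β=1.7790, γ=0.3362.
cos(β/2)=0.629800, sin(β/2)=0.776757
d^2_{-2,-1}: single k=1 term ⇒ +0.388083;  D = +0.229132+0.313219i
d^2_{-1,-1}: k∈[0..1] ⇒ +0.157330 -0.717955 = -0.560625;  D = +0.450442+0.333771i
d^2_{0,-1}: k∈[0..1] ⇒ -0.475302 +0.722993 = +0.247691;  D = +0.233824+0.081714i
d^2_{1,-1}: k∈[0..1] ⇒ +0.717955 -0.364033 = +0.353923;  D = -0.353710-0.012276i
d^2_{2,-1}: single k=0 term ⇒ -0.590321;  D = -0.569433+0.155644i
Y_2^{m'}(θ=1.8599,φ=0.8588) and Σ D·Y over m':
  (+0.2291+0.3132i)·(-0.0519-0.3511i)  (+0.4504+0.3338i)·(-0.1379+0.1598i)  (+0.2338+0.0817i)·(-0.2385+0.0000i)  (-0.3537-0.0123i)·(+0.1379+0.1598i)  (-0.5694+0.1556i)·(-0.0519+0.3511i)
Y_2^-1(R⁻¹ n̂) = -0.145076-0.356442i

Re=-0.1451 Im=-0.3564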